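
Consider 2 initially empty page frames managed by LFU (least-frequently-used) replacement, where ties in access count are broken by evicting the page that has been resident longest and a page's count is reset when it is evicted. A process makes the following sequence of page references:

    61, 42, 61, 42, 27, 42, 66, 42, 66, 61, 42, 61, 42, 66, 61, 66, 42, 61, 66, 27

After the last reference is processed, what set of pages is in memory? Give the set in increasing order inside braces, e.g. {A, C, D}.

61 -> miss, frames {61}
42 -> miss, frames {61,42}
61 -> hit
42 -> hit
27 -> miss, evict 61, frames {42,27}
42 -> hit
66 -> miss, evict 27, frames {42,66}
42 -> hit
66 -> hit
61 -> miss, evict 66, frames {42,61}
42 -> hit
61 -> hit
42 -> hit
66 -> miss, evict 61, frames {42,66}
61 -> miss, evict 66, frames {42,61}
66 -> miss, evict 61, frames {42,66}
42 -> hit
61 -> miss, evict 66, frames {42,61}
66 -> miss, evict 61, frames {42,66}
27 -> miss, evict 66, frames {42,27}

{27, 42}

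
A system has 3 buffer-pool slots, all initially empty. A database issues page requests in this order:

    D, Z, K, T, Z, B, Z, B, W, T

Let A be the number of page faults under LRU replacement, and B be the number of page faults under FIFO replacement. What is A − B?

Under LRU: F F F F . F . . F F → 7 faults.
Under FIFO: F F F F . F F . F F → 8 faults.
A − B = 7 − 8 = -1.

-1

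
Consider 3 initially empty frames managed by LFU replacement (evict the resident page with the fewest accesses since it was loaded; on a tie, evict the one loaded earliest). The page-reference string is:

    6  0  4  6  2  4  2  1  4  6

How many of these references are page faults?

6

6: miss, frames (6)
0: miss, frames (6 0)
4: miss, frames (6 0 4)
6: hit
2: miss, evict 0, frames (6 4 2)
4: hit
2: hit
1: miss, evict 6, frames (4 2 1)
4: hit
6: miss, evict 1, frames (4 2 6)
Page faults: 6.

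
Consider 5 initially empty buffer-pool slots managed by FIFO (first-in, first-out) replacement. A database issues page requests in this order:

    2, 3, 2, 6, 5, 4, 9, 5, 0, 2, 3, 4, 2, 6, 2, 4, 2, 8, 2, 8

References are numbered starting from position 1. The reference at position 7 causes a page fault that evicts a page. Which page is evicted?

2

pos 1: 2 → miss, frames [2]
pos 2: 3 → miss, frames [2, 3]
pos 3: 2 → hit
pos 4: 6 → miss, frames [2, 3, 6]
pos 5: 5 → miss, frames [2, 3, 6, 5]
pos 6: 4 → miss, frames [2, 3, 6, 5, 4]
pos 7: 9 → miss, evict 2, frames [3, 6, 5, 4, 9]
At position 7, page 2 is evicted.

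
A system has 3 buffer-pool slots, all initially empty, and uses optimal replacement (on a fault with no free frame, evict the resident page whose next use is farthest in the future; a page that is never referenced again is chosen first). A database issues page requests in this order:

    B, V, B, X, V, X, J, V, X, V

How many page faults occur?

B -> miss, frames {B}
V -> miss, frames {B,V}
B -> hit
X -> miss, frames {B,V,X}
V -> hit
X -> hit
J -> miss, evict B, frames {V,X,J}
V -> hit
X -> hit
V -> hit
Page faults: 4.

4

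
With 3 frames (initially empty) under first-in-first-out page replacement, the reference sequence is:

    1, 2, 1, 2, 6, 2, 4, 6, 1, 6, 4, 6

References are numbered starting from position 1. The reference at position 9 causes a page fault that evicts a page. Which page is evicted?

2

pos 1: 1 -> miss, frames (1)
pos 2: 2 -> miss, frames (1 2)
pos 3: 1 -> hit
pos 4: 2 -> hit
pos 5: 6 -> miss, frames (1 2 6)
pos 6: 2 -> hit
pos 7: 4 -> miss, evict 1, frames (2 6 4)
pos 8: 6 -> hit
pos 9: 1 -> miss, evict 2, frames (6 4 1)
At position 9, page 2 is evicted.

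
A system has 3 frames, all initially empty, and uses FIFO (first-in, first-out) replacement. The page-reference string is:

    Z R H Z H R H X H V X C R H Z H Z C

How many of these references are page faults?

Z -> fault, frames {Z}
R -> fault, frames {Z,R}
H -> fault, frames {Z,R,H}
Z -> hit
H -> hit
R -> hit
H -> hit
X -> fault, evict Z, frames {R,H,X}
H -> hit
V -> fault, evict R, frames {H,X,V}
X -> hit
C -> fault, evict H, frames {X,V,C}
R -> fault, evict X, frames {V,C,R}
H -> fault, evict V, frames {C,R,H}
Z -> fault, evict C, frames {R,H,Z}
H -> hit
Z -> hit
C -> fault, evict R, frames {H,Z,C}
Page faults: 10.

10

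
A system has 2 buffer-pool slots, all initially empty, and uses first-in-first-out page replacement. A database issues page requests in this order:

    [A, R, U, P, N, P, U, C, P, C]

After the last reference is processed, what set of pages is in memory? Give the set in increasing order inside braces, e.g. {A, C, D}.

{C, P}

A → miss, frames {A}
R → miss, frames {A,R}
U → miss, evict A, frames {R,U}
P → miss, evict R, frames {U,P}
N → miss, evict U, frames {P,N}
P → hit
U → miss, evict P, frames {N,U}
C → miss, evict N, frames {U,C}
P → miss, evict U, frames {C,P}
C → hit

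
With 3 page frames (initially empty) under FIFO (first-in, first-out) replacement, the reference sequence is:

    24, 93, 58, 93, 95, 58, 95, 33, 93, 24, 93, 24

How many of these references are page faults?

24: miss, frames (24)
93: miss, frames (24 93)
58: miss, frames (24 93 58)
93: hit
95: miss, evict 24, frames (93 58 95)
58: hit
95: hit
33: miss, evict 93, frames (58 95 33)
93: miss, evict 58, frames (95 33 93)
24: miss, evict 95, frames (33 93 24)
93: hit
24: hit
Page faults: 7.

7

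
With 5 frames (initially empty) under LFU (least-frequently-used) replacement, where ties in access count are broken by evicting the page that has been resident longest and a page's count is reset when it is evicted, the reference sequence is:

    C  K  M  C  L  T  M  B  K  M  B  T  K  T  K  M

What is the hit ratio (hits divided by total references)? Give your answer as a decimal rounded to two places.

C -> fault, frames [C]
K -> fault, frames [C, K]
M -> fault, frames [C, K, M]
C -> hit
L -> fault, frames [C, K, M, L]
T -> fault, frames [C, K, M, L, T]
M -> hit
B -> fault, evict K, frames [C, M, L, T, B]
K -> fault, evict L, frames [C, M, T, B, K]
M -> hit
B -> hit
T -> hit
K -> hit
T -> hit
K -> hit
M -> hit
Hits: 9 of 16 references → 9/16 = 0.5625.

0.56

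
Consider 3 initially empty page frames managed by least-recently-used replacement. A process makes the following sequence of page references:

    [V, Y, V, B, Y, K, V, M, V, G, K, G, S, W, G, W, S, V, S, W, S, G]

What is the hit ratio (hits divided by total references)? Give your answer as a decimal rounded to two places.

V -> miss, frames (V)
Y -> miss, frames (V Y)
V -> hit
B -> miss, frames (Y V B)
Y -> hit
K -> miss, evict V, frames (B Y K)
V -> miss, evict B, frames (Y K V)
M -> miss, evict Y, frames (K V M)
V -> hit
G -> miss, evict K, frames (M V G)
K -> miss, evict M, frames (V G K)
G -> hit
S -> miss, evict V, frames (K G S)
W -> miss, evict K, frames (G S W)
G -> hit
W -> hit
S -> hit
V -> miss, evict G, frames (W S V)
S -> hit
W -> hit
S -> hit
G -> miss, evict V, frames (W S G)
Hits: 10 of 22 references → 10/22 = 0.4545.

0.45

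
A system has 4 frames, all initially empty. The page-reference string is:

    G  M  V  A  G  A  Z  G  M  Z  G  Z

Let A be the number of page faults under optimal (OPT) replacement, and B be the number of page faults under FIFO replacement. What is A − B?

-2

Under OPT: F F F F . . F . . . . . → 5 faults.
Under FIFO: F F F F . . F F F . . . → 7 faults.
A − B = 5 − 7 = -2.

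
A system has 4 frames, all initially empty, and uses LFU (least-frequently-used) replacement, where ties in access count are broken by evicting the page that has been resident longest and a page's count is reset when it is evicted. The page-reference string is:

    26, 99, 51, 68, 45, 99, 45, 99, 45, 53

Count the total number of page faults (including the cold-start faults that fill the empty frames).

26 -> fault, frames (26)
99 -> fault, frames (26 99)
51 -> fault, frames (26 99 51)
68 -> fault, frames (26 99 51 68)
45 -> fault, evict 26, frames (99 51 68 45)
99 -> hit
45 -> hit
99 -> hit
45 -> hit
53 -> fault, evict 51, frames (99 68 45 53)
Page faults: 6.

6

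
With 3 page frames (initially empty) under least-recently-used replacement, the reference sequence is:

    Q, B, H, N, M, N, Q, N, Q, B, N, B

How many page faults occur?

Q → fault, frames [Q]
B → fault, frames [Q, B]
H → fault, frames [Q, B, H]
N → fault, evict Q, frames [B, H, N]
M → fault, evict B, frames [H, N, M]
N → hit
Q → fault, evict H, frames [M, N, Q]
N → hit
Q → hit
B → fault, evict M, frames [N, Q, B]
N → hit
B → hit
Page faults: 7.

7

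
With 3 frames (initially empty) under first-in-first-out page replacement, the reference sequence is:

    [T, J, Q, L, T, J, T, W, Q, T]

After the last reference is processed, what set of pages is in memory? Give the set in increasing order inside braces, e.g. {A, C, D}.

T → fault, frames [T]
J → fault, frames [T, J]
Q → fault, frames [T, J, Q]
L → fault, evict T, frames [J, Q, L]
T → fault, evict J, frames [Q, L, T]
J → fault, evict Q, frames [L, T, J]
T → hit
W → fault, evict L, frames [T, J, W]
Q → fault, evict T, frames [J, W, Q]
T → fault, evict J, frames [W, Q, T]

{Q, T, W}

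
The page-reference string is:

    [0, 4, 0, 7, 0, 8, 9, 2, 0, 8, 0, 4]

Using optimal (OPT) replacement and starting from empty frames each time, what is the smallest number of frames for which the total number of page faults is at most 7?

3

f=1: 12 faults
f=2: 8 faults
f=3: 7 faults
f=4: 6 faults
f=5: 6 faults
f=6: 6 faults
Smallest f with faults ≤ 7 is 3.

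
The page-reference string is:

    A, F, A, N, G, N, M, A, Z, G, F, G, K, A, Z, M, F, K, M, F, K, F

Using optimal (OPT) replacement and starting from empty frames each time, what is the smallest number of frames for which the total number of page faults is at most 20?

f=1: 22 faults
f=2: 14 faults
f=3: 10 faults
f=4: 8 faults
f=5: 7 faults
f=6: 7 faults
f=7: 7 faults
Smallest f with faults ≤ 20 is 2.

2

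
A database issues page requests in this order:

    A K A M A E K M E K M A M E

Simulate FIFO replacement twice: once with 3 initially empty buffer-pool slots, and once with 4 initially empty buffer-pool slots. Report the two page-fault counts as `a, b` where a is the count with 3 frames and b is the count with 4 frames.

3 frames: F F . F . F . . . . . F . . → 5 faults.
4 frames: F F . F . F . . . . . . . . → 4 faults.
4 < 5: adding a frame reduced faults, as is typical.

5, 4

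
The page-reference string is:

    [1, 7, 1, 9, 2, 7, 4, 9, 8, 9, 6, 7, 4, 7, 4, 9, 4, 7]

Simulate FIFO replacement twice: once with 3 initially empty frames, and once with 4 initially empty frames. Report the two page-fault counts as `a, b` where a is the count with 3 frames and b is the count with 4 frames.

3 frames: F F . F F . F . F F F F F . . F . . → 11 faults.
4 frames: F F . F F . F . F . F F . . . F F . → 10 faults.
10 < 11: adding a frame reduced faults, as is typical.

11, 10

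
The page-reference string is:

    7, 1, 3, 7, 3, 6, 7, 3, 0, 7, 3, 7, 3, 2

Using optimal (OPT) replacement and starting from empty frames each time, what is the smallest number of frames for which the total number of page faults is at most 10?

f=1: 14 faults
f=2: 8 faults
f=3: 6 faults
f=4: 6 faults
f=5: 6 faults
f=6: 6 faults
Smallest f with faults ≤ 10 is 2.

2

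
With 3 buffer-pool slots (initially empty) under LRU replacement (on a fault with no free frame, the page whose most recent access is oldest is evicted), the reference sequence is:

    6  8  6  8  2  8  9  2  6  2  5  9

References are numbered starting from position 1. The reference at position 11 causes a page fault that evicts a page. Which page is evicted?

pos 1: 6: miss, frames (6)
pos 2: 8: miss, frames (6 8)
pos 3: 6: hit
pos 4: 8: hit
pos 5: 2: miss, frames (6 8 2)
pos 6: 8: hit
pos 7: 9: miss, evict 6, frames (2 8 9)
pos 8: 2: hit
pos 9: 6: miss, evict 8, frames (9 2 6)
pos 10: 2: hit
pos 11: 5: miss, evict 9, frames (6 2 5)
At position 11, page 9 is evicted.

9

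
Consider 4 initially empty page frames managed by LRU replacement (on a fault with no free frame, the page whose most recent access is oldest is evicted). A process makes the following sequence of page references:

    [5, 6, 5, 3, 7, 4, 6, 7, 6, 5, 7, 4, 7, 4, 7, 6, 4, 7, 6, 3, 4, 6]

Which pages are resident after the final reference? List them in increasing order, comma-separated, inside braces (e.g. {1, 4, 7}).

{3, 4, 6, 7}

5 → fault, frames (5)
6 → fault, frames (5 6)
5 → hit
3 → fault, frames (6 5 3)
7 → fault, frames (6 5 3 7)
4 → fault, evict 6, frames (5 3 7 4)
6 → fault, evict 5, frames (3 7 4 6)
7 → hit
6 → hit
5 → fault, evict 3, frames (4 7 6 5)
7 → hit
4 → hit
7 → hit
4 → hit
7 → hit
6 → hit
4 → hit
7 → hit
6 → hit
3 → fault, evict 5, frames (4 7 6 3)
4 → hit
6 → hit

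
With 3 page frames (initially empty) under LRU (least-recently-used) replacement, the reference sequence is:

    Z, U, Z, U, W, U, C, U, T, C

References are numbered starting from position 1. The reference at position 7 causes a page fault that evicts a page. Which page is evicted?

pos 1: Z: fault, frames (Z)
pos 2: U: fault, frames (Z U)
pos 3: Z: hit
pos 4: U: hit
pos 5: W: fault, frames (Z U W)
pos 6: U: hit
pos 7: C: fault, evict Z, frames (W U C)
At position 7, page Z is evicted.

Z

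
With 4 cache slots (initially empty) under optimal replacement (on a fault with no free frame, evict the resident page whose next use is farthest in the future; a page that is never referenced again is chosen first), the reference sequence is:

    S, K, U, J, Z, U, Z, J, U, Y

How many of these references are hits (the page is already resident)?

4

S -> fault, frames {S}
K -> fault, frames {S,K}
U -> fault, frames {S,K,U}
J -> fault, frames {S,K,U,J}
Z -> fault, evict K, frames {S,U,J,Z}
U -> hit
Z -> hit
J -> hit
U -> hit
Y -> fault, evict Z, frames {S,U,J,Y}
Hits: 4.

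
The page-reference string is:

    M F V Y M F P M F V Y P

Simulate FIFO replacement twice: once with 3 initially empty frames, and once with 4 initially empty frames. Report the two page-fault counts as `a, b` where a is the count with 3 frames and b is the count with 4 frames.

9, 10

3 frames: F F F F F F F . . F F . → 9 faults.
4 frames: F F F F . . F F F F F F → 10 faults.
10 > 9: adding a frame increased faults — Belady's anomaly.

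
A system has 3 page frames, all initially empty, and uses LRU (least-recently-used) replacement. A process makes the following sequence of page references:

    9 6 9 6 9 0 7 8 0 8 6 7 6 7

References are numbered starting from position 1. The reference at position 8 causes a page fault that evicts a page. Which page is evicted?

9

pos 1: 9 → fault, frames {9}
pos 2: 6 → fault, frames {9,6}
pos 3: 9 → hit
pos 4: 6 → hit
pos 5: 9 → hit
pos 6: 0 → fault, frames {6,9,0}
pos 7: 7 → fault, evict 6, frames {9,0,7}
pos 8: 8 → fault, evict 9, frames {0,7,8}
At position 8, page 9 is evicted.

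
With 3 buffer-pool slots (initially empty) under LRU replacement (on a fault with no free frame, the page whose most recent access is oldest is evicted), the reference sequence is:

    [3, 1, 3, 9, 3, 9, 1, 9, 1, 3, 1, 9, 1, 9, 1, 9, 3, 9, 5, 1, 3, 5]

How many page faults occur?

3 → fault, frames [3]
1 → fault, frames [3, 1]
3 → hit
9 → fault, frames [1, 3, 9]
3 → hit
9 → hit
1 → hit
9 → hit
1 → hit
3 → hit
1 → hit
9 → hit
1 → hit
9 → hit
1 → hit
9 → hit
3 → hit
9 → hit
5 → fault, evict 1, frames [3, 9, 5]
1 → fault, evict 3, frames [9, 5, 1]
3 → fault, evict 9, frames [5, 1, 3]
5 → hit
Page faults: 6.

6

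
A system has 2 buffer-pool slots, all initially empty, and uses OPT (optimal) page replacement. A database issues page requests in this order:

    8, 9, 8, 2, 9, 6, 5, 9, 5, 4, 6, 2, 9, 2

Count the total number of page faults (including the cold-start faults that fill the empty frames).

8

8: fault, frames (8)
9: fault, frames (8 9)
8: hit
2: fault, evict 8, frames (9 2)
9: hit
6: fault, evict 2, frames (9 6)
5: fault, evict 6, frames (9 5)
9: hit
5: hit
4: fault, evict 5, frames (9 4)
6: fault, evict 4, frames (9 6)
2: fault, evict 6, frames (9 2)
9: hit
2: hit
Page faults: 8.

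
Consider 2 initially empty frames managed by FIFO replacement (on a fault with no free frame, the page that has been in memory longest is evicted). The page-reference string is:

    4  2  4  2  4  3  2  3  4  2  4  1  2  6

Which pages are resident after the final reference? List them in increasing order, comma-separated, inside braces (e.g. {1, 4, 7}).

{1, 6}

4 → miss, frames [4]
2 → miss, frames [4, 2]
4 → hit
2 → hit
4 → hit
3 → miss, evict 4, frames [2, 3]
2 → hit
3 → hit
4 → miss, evict 2, frames [3, 4]
2 → miss, evict 3, frames [4, 2]
4 → hit
1 → miss, evict 4, frames [2, 1]
2 → hit
6 → miss, evict 2, frames [1, 6]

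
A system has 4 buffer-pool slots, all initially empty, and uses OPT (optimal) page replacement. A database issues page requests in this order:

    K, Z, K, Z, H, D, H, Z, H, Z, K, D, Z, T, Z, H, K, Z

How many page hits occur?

K -> fault, frames {K}
Z -> fault, frames {K,Z}
K -> hit
Z -> hit
H -> fault, frames {K,Z,H}
D -> fault, frames {K,Z,H,D}
H -> hit
Z -> hit
H -> hit
Z -> hit
K -> hit
D -> hit
Z -> hit
T -> fault, evict D, frames {K,Z,H,T}
Z -> hit
H -> hit
K -> hit
Z -> hit
Hits: 13.

13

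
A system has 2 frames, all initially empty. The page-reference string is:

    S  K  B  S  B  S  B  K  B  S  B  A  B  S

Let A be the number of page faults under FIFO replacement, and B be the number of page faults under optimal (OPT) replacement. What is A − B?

3

Under FIFO: F F F F . . . F F F . F F F → 10 faults.
Under OPT: F F F . . . . F . F . F . F → 7 faults.
A − B = 10 − 7 = 3.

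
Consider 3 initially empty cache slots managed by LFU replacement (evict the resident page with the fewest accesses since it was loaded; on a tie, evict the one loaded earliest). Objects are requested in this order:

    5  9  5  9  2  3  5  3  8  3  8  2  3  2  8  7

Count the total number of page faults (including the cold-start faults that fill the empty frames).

8

5 → miss, frames [5]
9 → miss, frames [5, 9]
5 → hit
9 → hit
2 → miss, frames [5, 9, 2]
3 → miss, evict 2, frames [5, 9, 3]
5 → hit
3 → hit
8 → miss, evict 9, frames [5, 3, 8]
3 → hit
8 → hit
2 → miss, evict 8, frames [5, 3, 2]
3 → hit
2 → hit
8 → miss, evict 2, frames [5, 3, 8]
7 → miss, evict 8, frames [5, 3, 7]
Page faults: 8.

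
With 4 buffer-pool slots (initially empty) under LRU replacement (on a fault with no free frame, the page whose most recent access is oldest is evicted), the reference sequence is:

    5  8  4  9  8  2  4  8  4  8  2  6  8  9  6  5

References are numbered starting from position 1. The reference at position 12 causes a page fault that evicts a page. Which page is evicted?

pos 1: 5 -> fault, frames [5]
pos 2: 8 -> fault, frames [5, 8]
pos 3: 4 -> fault, frames [5, 8, 4]
pos 4: 9 -> fault, frames [5, 8, 4, 9]
pos 5: 8 -> hit
pos 6: 2 -> fault, evict 5, frames [4, 9, 8, 2]
pos 7: 4 -> hit
pos 8: 8 -> hit
pos 9: 4 -> hit
pos 10: 8 -> hit
pos 11: 2 -> hit
pos 12: 6 -> fault, evict 9, frames [4, 8, 2, 6]
At position 12, page 9 is evicted.

9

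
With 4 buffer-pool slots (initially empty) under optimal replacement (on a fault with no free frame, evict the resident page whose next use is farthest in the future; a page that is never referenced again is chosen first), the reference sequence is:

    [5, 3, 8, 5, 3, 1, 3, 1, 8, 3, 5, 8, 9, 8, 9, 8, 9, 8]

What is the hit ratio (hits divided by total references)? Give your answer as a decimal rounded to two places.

0.72

5 -> miss, frames (5)
3 -> miss, frames (5 3)
8 -> miss, frames (5 3 8)
5 -> hit
3 -> hit
1 -> miss, frames (5 3 8 1)
3 -> hit
1 -> hit
8 -> hit
3 -> hit
5 -> hit
8 -> hit
9 -> miss, evict 1, frames (5 3 8 9)
8 -> hit
9 -> hit
8 -> hit
9 -> hit
8 -> hit
Hits: 13 of 18 references → 13/18 = 0.7222.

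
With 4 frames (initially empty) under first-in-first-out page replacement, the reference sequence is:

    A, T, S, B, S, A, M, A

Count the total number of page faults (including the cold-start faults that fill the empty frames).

6

A: fault, frames {A}
T: fault, frames {A,T}
S: fault, frames {A,T,S}
B: fault, frames {A,T,S,B}
S: hit
A: hit
M: fault, evict A, frames {T,S,B,M}
A: fault, evict T, frames {S,B,M,A}
Page faults: 6.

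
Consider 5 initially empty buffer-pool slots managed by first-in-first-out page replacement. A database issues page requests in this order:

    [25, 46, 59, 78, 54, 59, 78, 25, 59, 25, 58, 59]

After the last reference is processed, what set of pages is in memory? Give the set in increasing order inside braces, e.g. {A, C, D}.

{46, 54, 58, 59, 78}

25 -> fault, frames (25)
46 -> fault, frames (25 46)
59 -> fault, frames (25 46 59)
78 -> fault, frames (25 46 59 78)
54 -> fault, frames (25 46 59 78 54)
59 -> hit
78 -> hit
25 -> hit
59 -> hit
25 -> hit
58 -> fault, evict 25, frames (46 59 78 54 58)
59 -> hit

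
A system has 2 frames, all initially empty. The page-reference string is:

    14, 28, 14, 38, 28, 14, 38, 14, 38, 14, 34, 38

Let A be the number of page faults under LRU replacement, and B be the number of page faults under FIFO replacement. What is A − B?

Under LRU: F F . F F F F . . . F F → 8 faults.
Under FIFO: F F . F . F . . . . F F → 6 faults.
A − B = 8 − 6 = 2.

2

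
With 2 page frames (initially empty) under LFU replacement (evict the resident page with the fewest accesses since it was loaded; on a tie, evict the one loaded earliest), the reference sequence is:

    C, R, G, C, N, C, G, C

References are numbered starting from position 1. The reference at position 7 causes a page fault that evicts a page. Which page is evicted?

pos 1: C: miss, frames {C}
pos 2: R: miss, frames {C,R}
pos 3: G: miss, evict C, frames {R,G}
pos 4: C: miss, evict R, frames {G,C}
pos 5: N: miss, evict G, frames {C,N}
pos 6: C: hit
pos 7: G: miss, evict N, frames {C,G}
At position 7, page N is evicted.

N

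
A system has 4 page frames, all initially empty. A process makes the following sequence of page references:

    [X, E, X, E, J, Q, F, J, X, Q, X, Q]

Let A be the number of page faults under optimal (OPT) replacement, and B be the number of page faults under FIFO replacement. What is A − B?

-1

Under OPT: F F . . F F F . . . . . → 5 faults.
Under FIFO: F F . . F F F . F . . . → 6 faults.
A − B = 5 − 6 = -1.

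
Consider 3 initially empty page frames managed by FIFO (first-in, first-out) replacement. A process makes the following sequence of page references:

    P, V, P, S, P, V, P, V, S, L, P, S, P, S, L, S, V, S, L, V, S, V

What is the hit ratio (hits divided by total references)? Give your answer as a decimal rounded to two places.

0.64

P -> miss, frames (P)
V -> miss, frames (P V)
P -> hit
S -> miss, frames (P V S)
P -> hit
V -> hit
P -> hit
V -> hit
S -> hit
L -> miss, evict P, frames (V S L)
P -> miss, evict V, frames (S L P)
S -> hit
P -> hit
S -> hit
L -> hit
S -> hit
V -> miss, evict S, frames (L P V)
S -> miss, evict L, frames (P V S)
L -> miss, evict P, frames (V S L)
V -> hit
S -> hit
V -> hit
Hits: 14 of 22 references → 14/22 = 0.6364.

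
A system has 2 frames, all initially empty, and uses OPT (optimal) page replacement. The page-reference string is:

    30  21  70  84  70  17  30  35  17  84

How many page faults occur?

30 -> miss, frames (30)
21 -> miss, frames (30 21)
70 -> miss, evict 21, frames (30 70)
84 -> miss, evict 30, frames (70 84)
70 -> hit
17 -> miss, evict 70, frames (84 17)
30 -> miss, evict 84, frames (17 30)
35 -> miss, evict 30, frames (17 35)
17 -> hit
84 -> miss, evict 35, frames (17 84)
Page faults: 8.

8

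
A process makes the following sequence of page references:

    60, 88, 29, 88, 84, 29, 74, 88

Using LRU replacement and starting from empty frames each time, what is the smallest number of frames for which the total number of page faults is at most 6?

3

f=1: 8 faults
f=2: 7 faults
f=3: 6 faults
f=4: 5 faults
f=5: 5 faults
Smallest f with faults ≤ 6 is 3.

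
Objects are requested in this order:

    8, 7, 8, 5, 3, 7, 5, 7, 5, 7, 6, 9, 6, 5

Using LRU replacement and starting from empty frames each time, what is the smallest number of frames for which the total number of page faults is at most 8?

f=1: 14 faults
f=2: 9 faults
f=3: 8 faults
f=4: 6 faults
f=5: 6 faults
f=6: 6 faults
Smallest f with faults ≤ 8 is 3.

3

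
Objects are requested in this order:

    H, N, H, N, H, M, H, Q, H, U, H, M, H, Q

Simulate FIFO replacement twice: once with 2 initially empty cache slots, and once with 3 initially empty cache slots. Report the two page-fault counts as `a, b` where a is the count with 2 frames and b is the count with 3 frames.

9, 8

2 frames: F F . . . F F F . F F F . F → 9 faults.
3 frames: F F . . . F . F F F . F . F → 8 faults.
8 < 9: adding a frame reduced faults, as is typical.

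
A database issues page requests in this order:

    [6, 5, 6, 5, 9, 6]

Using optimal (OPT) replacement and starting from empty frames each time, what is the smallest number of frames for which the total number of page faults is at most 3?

2

f=1: 6 faults
f=2: 3 faults
f=3: 3 faults
Smallest f with faults ≤ 3 is 2.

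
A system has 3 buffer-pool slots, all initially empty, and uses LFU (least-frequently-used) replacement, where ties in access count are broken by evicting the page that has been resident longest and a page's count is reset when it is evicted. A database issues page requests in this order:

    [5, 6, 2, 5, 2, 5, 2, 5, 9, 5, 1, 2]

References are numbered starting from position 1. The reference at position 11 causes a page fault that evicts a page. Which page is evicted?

9

pos 1: 5 -> miss, frames [5]
pos 2: 6 -> miss, frames [5, 6]
pos 3: 2 -> miss, frames [5, 6, 2]
pos 4: 5 -> hit
pos 5: 2 -> hit
pos 6: 5 -> hit
pos 7: 2 -> hit
pos 8: 5 -> hit
pos 9: 9 -> miss, evict 6, frames [5, 2, 9]
pos 10: 5 -> hit
pos 11: 1 -> miss, evict 9, frames [5, 2, 1]
At position 11, page 9 is evicted.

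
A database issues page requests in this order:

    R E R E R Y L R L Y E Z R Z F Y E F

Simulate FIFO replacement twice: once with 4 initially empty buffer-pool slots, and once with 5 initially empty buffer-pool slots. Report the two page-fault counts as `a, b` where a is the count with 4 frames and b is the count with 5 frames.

9, 6

4 frames: F F . . . F F . . . . F F . F F F . → 9 faults.
5 frames: F F . . . F F . . . . F . . F . . . → 6 faults.
6 < 9: adding a frame reduced faults, as is typical.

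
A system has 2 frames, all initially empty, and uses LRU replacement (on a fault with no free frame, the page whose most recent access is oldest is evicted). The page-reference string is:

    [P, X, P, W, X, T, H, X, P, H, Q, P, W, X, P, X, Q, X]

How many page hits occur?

3

P: miss, frames {P}
X: miss, frames {P,X}
P: hit
W: miss, evict X, frames {P,W}
X: miss, evict P, frames {W,X}
T: miss, evict W, frames {X,T}
H: miss, evict X, frames {T,H}
X: miss, evict T, frames {H,X}
P: miss, evict H, frames {X,P}
H: miss, evict X, frames {P,H}
Q: miss, evict P, frames {H,Q}
P: miss, evict H, frames {Q,P}
W: miss, evict Q, frames {P,W}
X: miss, evict P, frames {W,X}
P: miss, evict W, frames {X,P}
X: hit
Q: miss, evict P, frames {X,Q}
X: hit
Hits: 3.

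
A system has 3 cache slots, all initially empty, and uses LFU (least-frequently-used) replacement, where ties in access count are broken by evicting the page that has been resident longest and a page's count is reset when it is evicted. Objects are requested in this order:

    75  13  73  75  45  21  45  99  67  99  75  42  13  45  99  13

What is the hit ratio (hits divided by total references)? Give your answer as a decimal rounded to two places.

75 → miss, frames (75)
13 → miss, frames (75 13)
73 → miss, frames (75 13 73)
75 → hit
45 → miss, evict 13, frames (75 73 45)
21 → miss, evict 73, frames (75 45 21)
45 → hit
99 → miss, evict 21, frames (75 45 99)
67 → miss, evict 99, frames (75 45 67)
99 → miss, evict 67, frames (75 45 99)
75 → hit
42 → miss, evict 99, frames (75 45 42)
13 → miss, evict 42, frames (75 45 13)
45 → hit
99 → miss, evict 13, frames (75 45 99)
13 → miss, evict 99, frames (75 45 13)
Hits: 4 of 16 references → 4/16 = 0.2500.

0.25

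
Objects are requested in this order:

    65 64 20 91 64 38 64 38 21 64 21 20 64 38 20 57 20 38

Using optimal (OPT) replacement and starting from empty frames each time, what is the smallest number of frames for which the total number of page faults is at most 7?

4

f=1: 18 faults
f=2: 10 faults
f=3: 8 faults
f=4: 7 faults
f=5: 7 faults
f=6: 7 faults
f=7: 7 faults
Smallest f with faults ≤ 7 is 4.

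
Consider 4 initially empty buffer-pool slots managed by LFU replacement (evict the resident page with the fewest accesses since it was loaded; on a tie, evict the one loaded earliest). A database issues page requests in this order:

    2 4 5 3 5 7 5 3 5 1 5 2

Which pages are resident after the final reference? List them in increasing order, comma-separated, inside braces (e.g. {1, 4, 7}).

2 → miss, frames {2}
4 → miss, frames {2,4}
5 → miss, frames {2,4,5}
3 → miss, frames {2,4,5,3}
5 → hit
7 → miss, evict 2, frames {4,5,3,7}
5 → hit
3 → hit
5 → hit
1 → miss, evict 4, frames {5,3,7,1}
5 → hit
2 → miss, evict 7, frames {5,3,1,2}

{1, 2, 3, 5}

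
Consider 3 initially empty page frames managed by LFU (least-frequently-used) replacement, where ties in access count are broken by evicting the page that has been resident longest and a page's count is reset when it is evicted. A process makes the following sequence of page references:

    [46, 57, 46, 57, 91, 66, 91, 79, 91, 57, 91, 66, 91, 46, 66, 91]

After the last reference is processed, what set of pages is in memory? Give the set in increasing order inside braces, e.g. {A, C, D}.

{57, 66, 91}

46: miss, frames (46)
57: miss, frames (46 57)
46: hit
57: hit
91: miss, frames (46 57 91)
66: miss, evict 91, frames (46 57 66)
91: miss, evict 66, frames (46 57 91)
79: miss, evict 91, frames (46 57 79)
91: miss, evict 79, frames (46 57 91)
57: hit
91: hit
66: miss, evict 46, frames (57 91 66)
91: hit
46: miss, evict 66, frames (57 91 46)
66: miss, evict 46, frames (57 91 66)
91: hit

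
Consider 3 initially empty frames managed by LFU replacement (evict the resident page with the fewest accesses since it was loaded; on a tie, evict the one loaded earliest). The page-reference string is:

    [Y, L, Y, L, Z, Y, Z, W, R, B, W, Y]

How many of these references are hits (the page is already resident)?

Y -> miss, frames (Y)
L -> miss, frames (Y L)
Y -> hit
L -> hit
Z -> miss, frames (Y L Z)
Y -> hit
Z -> hit
W -> miss, evict L, frames (Y Z W)
R -> miss, evict W, frames (Y Z R)
B -> miss, evict R, frames (Y Z B)
W -> miss, evict B, frames (Y Z W)
Y -> hit
Hits: 5.

5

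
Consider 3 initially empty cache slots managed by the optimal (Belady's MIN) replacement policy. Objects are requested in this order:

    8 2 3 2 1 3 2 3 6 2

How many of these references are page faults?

5

8 → fault, frames {8}
2 → fault, frames {8,2}
3 → fault, frames {8,2,3}
2 → hit
1 → fault, evict 8, frames {2,3,1}
3 → hit
2 → hit
3 → hit
6 → fault, evict 1, frames {2,3,6}
2 → hit
Page faults: 5.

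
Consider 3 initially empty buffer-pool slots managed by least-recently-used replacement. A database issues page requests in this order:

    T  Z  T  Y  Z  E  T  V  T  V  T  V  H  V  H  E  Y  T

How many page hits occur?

T -> miss, frames [T]
Z -> miss, frames [T, Z]
T -> hit
Y -> miss, frames [Z, T, Y]
Z -> hit
E -> miss, evict T, frames [Y, Z, E]
T -> miss, evict Y, frames [Z, E, T]
V -> miss, evict Z, frames [E, T, V]
T -> hit
V -> hit
T -> hit
V -> hit
H -> miss, evict E, frames [T, V, H]
V -> hit
H -> hit
E -> miss, evict T, frames [V, H, E]
Y -> miss, evict V, frames [H, E, Y]
T -> miss, evict H, frames [E, Y, T]
Hits: 8.

8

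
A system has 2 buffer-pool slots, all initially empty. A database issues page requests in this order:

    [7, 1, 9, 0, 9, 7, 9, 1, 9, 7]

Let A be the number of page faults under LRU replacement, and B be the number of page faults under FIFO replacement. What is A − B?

-1

Under LRU: F F F F . F . F . F → 7 faults.
Under FIFO: F F F F . F F F . F → 8 faults.
A − B = 7 − 8 = -1.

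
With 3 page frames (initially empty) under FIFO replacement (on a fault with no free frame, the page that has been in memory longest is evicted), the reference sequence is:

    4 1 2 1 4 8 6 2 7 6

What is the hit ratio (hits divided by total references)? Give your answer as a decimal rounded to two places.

0.40

4 → miss, frames {4}
1 → miss, frames {4,1}
2 → miss, frames {4,1,2}
1 → hit
4 → hit
8 → miss, evict 4, frames {1,2,8}
6 → miss, evict 1, frames {2,8,6}
2 → hit
7 → miss, evict 2, frames {8,6,7}
6 → hit
Hits: 4 of 10 references → 4/10 = 0.4000.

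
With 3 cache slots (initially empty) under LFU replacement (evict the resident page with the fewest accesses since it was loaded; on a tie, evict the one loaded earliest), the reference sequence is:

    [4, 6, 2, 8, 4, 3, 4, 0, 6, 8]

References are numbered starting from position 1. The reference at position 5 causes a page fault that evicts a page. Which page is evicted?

6

pos 1: 4: fault, frames (4)
pos 2: 6: fault, frames (4 6)
pos 3: 2: fault, frames (4 6 2)
pos 4: 8: fault, evict 4, frames (6 2 8)
pos 5: 4: fault, evict 6, frames (2 8 4)
At position 5, page 6 is evicted.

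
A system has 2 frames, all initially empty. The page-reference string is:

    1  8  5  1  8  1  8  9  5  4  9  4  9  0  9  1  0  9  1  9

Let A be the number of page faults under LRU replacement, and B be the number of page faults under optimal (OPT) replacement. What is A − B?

4

Under LRU: F F F F F . . F F F F . . F . F F F F . → 14 faults.
Under OPT: F F F . F . . F F F . . . F . F . F . . → 10 faults.
A − B = 14 − 10 = 4.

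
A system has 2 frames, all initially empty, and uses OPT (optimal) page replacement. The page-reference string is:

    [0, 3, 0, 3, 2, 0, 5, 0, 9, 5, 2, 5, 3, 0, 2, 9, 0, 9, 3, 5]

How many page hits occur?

9

0 -> fault, frames {0}
3 -> fault, frames {0,3}
0 -> hit
3 -> hit
2 -> fault, evict 3, frames {0,2}
0 -> hit
5 -> fault, evict 2, frames {0,5}
0 -> hit
9 -> fault, evict 0, frames {5,9}
5 -> hit
2 -> fault, evict 9, frames {5,2}
5 -> hit
3 -> fault, evict 5, frames {2,3}
0 -> fault, evict 3, frames {2,0}
2 -> hit
9 -> fault, evict 2, frames {0,9}
0 -> hit
9 -> hit
3 -> fault, evict 9, frames {0,3}
5 -> fault, evict 3, frames {0,5}
Hits: 9.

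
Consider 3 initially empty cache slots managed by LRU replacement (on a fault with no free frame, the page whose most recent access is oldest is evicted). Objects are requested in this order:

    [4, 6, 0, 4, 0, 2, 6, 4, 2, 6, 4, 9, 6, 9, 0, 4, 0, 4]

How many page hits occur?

4 → fault, frames {4}
6 → fault, frames {4,6}
0 → fault, frames {4,6,0}
4 → hit
0 → hit
2 → fault, evict 6, frames {4,0,2}
6 → fault, evict 4, frames {0,2,6}
4 → fault, evict 0, frames {2,6,4}
2 → hit
6 → hit
4 → hit
9 → fault, evict 2, frames {6,4,9}
6 → hit
9 → hit
0 → fault, evict 4, frames {6,9,0}
4 → fault, evict 6, frames {9,0,4}
0 → hit
4 → hit
Hits: 9.

9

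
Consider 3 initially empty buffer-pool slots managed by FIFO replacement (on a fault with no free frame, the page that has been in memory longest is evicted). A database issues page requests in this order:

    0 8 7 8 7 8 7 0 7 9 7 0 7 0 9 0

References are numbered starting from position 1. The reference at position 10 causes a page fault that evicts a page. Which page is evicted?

0

pos 1: 0 -> fault, frames (0)
pos 2: 8 -> fault, frames (0 8)
pos 3: 7 -> fault, frames (0 8 7)
pos 4: 8 -> hit
pos 5: 7 -> hit
pos 6: 8 -> hit
pos 7: 7 -> hit
pos 8: 0 -> hit
pos 9: 7 -> hit
pos 10: 9 -> fault, evict 0, frames (8 7 9)
At position 10, page 0 is evicted.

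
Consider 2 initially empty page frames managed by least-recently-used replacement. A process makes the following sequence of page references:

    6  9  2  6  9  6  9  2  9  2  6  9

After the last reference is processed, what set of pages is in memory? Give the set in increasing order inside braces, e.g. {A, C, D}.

6 -> miss, frames {6}
9 -> miss, frames {6,9}
2 -> miss, evict 6, frames {9,2}
6 -> miss, evict 9, frames {2,6}
9 -> miss, evict 2, frames {6,9}
6 -> hit
9 -> hit
2 -> miss, evict 6, frames {9,2}
9 -> hit
2 -> hit
6 -> miss, evict 9, frames {2,6}
9 -> miss, evict 2, frames {6,9}

{6, 9}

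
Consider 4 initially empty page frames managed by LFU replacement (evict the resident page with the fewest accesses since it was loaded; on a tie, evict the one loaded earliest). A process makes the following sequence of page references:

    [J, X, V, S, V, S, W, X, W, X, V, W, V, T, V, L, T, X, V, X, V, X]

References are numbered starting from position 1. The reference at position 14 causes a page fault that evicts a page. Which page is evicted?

pos 1: J → miss, frames [J]
pos 2: X → miss, frames [J, X]
pos 3: V → miss, frames [J, X, V]
pos 4: S → miss, frames [J, X, V, S]
pos 5: V → hit
pos 6: S → hit
pos 7: W → miss, evict J, frames [X, V, S, W]
pos 8: X → hit
pos 9: W → hit
pos 10: X → hit
pos 11: V → hit
pos 12: W → hit
pos 13: V → hit
pos 14: T → miss, evict S, frames [X, V, W, T]
At position 14, page S is evicted.

S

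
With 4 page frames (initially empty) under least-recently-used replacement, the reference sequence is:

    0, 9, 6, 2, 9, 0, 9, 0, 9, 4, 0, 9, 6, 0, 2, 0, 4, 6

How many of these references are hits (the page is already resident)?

10

0 → fault, frames {0}
9 → fault, frames {0,9}
6 → fault, frames {0,9,6}
2 → fault, frames {0,9,6,2}
9 → hit
0 → hit
9 → hit
0 → hit
9 → hit
4 → fault, evict 6, frames {2,0,9,4}
0 → hit
9 → hit
6 → fault, evict 2, frames {4,0,9,6}
0 → hit
2 → fault, evict 4, frames {9,6,0,2}
0 → hit
4 → fault, evict 9, frames {6,2,0,4}
6 → hit
Hits: 10.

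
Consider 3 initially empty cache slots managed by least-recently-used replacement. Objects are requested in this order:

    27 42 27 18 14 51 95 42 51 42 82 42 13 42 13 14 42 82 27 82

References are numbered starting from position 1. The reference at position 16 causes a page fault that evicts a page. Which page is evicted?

pos 1: 27 → fault, frames (27)
pos 2: 42 → fault, frames (27 42)
pos 3: 27 → hit
pos 4: 18 → fault, frames (42 27 18)
pos 5: 14 → fault, evict 42, frames (27 18 14)
pos 6: 51 → fault, evict 27, frames (18 14 51)
pos 7: 95 → fault, evict 18, frames (14 51 95)
pos 8: 42 → fault, evict 14, frames (51 95 42)
pos 9: 51 → hit
pos 10: 42 → hit
pos 11: 82 → fault, evict 95, frames (51 42 82)
pos 12: 42 → hit
pos 13: 13 → fault, evict 51, frames (82 42 13)
pos 14: 42 → hit
pos 15: 13 → hit
pos 16: 14 → fault, evict 82, frames (42 13 14)
At position 16, page 82 is evicted.

82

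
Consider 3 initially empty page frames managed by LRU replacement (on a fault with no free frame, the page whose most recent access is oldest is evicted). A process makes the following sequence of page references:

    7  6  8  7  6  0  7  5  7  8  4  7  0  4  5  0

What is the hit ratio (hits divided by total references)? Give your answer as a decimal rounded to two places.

7 → fault, frames (7)
6 → fault, frames (7 6)
8 → fault, frames (7 6 8)
7 → hit
6 → hit
0 → fault, evict 8, frames (7 6 0)
7 → hit
5 → fault, evict 6, frames (0 7 5)
7 → hit
8 → fault, evict 0, frames (5 7 8)
4 → fault, evict 5, frames (7 8 4)
7 → hit
0 → fault, evict 8, frames (4 7 0)
4 → hit
5 → fault, evict 7, frames (0 4 5)
0 → hit
Hits: 7 of 16 references → 7/16 = 0.4375.

0.44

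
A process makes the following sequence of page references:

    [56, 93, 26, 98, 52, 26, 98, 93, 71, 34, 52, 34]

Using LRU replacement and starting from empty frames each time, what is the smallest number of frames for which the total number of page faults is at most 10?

3

f=1: 12 faults
f=2: 11 faults
f=3: 9 faults
f=4: 8 faults
f=5: 8 faults
f=6: 7 faults
f=7: 7 faults
Smallest f with faults ≤ 10 is 3.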